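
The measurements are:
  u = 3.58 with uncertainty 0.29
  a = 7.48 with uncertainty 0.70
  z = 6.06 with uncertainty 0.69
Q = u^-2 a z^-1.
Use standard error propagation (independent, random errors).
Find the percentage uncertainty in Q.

Since Q is a product/quotient, work with relative uncertainties:
  (-2·δu/u)² = (-2×0.0810)² = 0.0262;  (1·δa/a)² = (1×0.0936)² = 0.00876;  (-1·δz/z)² = (-1×0.114)² = 0.0130
δQ/Q = √(0.0480) = 0.219

21.9%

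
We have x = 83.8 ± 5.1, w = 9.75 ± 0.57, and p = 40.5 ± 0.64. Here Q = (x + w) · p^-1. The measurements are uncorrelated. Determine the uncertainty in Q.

Let u = x + w = 93.5. δu = √(δx² + δw²) = √(26.0 + 0.325) = 5.13, so δu/u = 0.0549.
Q is then a monomial in u, p:
δQ/Q = √((δu/u)² + (-1·δp/p)²) = √(0.00301 + 0.000250) = 0.0571
Q = 2.31, so δQ = 0.0571 × 2.31 = 0.132.

0.132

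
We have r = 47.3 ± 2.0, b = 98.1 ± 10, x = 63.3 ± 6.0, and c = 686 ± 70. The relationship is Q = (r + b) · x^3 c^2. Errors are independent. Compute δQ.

Let u = r + b = 145. δu = √(δr² + δb²) = √(4.00 + 100) = 10.2, so δu/u = 0.0701.
Q is then a monomial in u, x, c:
δQ/Q = √((δu/u)² + (3·δx/x)² + (2·δc/c)²) = √(0.00492 + 0.0809 + 0.0416) = 0.357
Q = 1.74e+13, so δQ = 0.357 × 1.74e+13 = 6.2e+12.

6.2e+12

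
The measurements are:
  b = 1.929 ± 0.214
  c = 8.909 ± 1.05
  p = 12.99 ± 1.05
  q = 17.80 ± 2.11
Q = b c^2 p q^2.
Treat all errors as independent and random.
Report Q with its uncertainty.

Each factor contributes (exponent × relative error)² to (δQ/Q)²:
  (1·δb/b)² = (1×0.111)² = 0.0123;  (2·δc/c)² = (2×0.118)² = 0.0556;  (1·δp/p)² = (1×0.0808)² = 0.00653;  (2·δq/q)² = (2×0.119)² = 0.0562
δQ/Q = √(0.131) = 0.361
Q = 630100, so δQ = 0.361 × 630100 = 2.28e+05.

(6.301 ± 2.28) × 10^5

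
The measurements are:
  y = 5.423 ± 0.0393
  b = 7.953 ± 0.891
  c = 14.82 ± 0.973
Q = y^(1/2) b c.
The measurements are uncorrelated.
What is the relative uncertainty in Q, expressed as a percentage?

13.0%

Since Q is a product/quotient, work with relative uncertainties:
  (½·δy/y)² = (0.5×0.00725)² = 1.31e-05;  (1·δb/b)² = (1×0.112)² = 0.0126;  (1·δc/c)² = (1×0.0657)² = 0.00431
δQ/Q = √(0.0169) = 0.130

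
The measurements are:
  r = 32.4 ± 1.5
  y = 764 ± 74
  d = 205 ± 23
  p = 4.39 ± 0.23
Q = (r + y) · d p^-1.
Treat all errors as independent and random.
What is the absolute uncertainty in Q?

5760

Let u = r + y = 796. δu = √(δr² + δy²) = √(2.25 + 5480) = 74.0, so δu/u = 0.0929.
Q is then a monomial in u, d, p:
δQ/Q = √((δu/u)² + (1·δd/d)² + (-1·δp/p)²) = √(0.00864 + 0.0126 + 0.00274) = 0.155
Q = 37200, so δQ = 0.155 × 37200 = 5760.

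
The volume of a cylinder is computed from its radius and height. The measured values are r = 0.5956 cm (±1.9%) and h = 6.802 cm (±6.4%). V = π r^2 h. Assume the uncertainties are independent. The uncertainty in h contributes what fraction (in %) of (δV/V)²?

73.9%

(δV/V)² = (2·δr/r)² + (1·δh/h)²
  r term: (2×0.0190)² = 0.00144
  h term: (1×0.0640)² = 0.00410
Total = 0.00554. Share from h = 0.00410/0.00554 = 0.739.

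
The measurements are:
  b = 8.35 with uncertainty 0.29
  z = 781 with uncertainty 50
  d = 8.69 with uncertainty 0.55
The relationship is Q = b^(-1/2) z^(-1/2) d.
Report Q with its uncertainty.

0.108 ± 0.00786

Since Q is a product/quotient, work with relative uncertainties:
  (−½·δb/b)² = (-0.5×0.0347)² = 0.000302;  (−½·δz/z)² = (-0.5×0.0640)² = 0.00102;  (1·δd/d)² = (1×0.0633)² = 0.00401
δQ/Q = √(0.00533) = 0.0730
Q = 0.108, so δQ = 0.0730 × 0.108 = 0.00786.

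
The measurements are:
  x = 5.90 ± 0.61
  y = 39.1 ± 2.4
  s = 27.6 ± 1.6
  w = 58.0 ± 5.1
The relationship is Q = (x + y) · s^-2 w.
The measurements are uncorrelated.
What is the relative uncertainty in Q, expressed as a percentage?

15.6%

Let u = x + y = 45.0. δu = √(δx² + δy²) = √(0.372 + 5.76) = 2.48, so δu/u = 0.0550.
Q is then a monomial in u, s, w:
δQ/Q = √((δu/u)² + (-2·δs/s)² + (1·δw/w)²) = √(0.00303 + 0.0134 + 0.00773) = 0.156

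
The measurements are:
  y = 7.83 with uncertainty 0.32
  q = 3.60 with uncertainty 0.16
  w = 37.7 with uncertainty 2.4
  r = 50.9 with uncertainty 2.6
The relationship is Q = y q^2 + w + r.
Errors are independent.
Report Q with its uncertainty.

190 ± 10.5

Let p = y·q^2 = 101. δp/p = √((1·δy/y)² + (2·δq/q)²) = √(0.00167 + 0.00790) = 0.0978, so δp = 9.93.
Q = p + w + r: δQ = √(δp² + δw² + δr²) = √(98.6 + 5.76 + 6.76) = 10.5
Q = 190.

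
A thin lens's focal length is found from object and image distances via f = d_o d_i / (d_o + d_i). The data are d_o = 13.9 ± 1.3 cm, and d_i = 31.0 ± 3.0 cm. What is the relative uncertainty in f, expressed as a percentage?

∂f/∂d_o = (d_i/(d_o+d_i))² = 0.477;  ∂f/∂d_i = (d_o/(d_o+d_i))² = 0.0958
δf = √((∂f/∂d_o · δd_o)² + (∂f/∂d_i · δd_i)²) = √(0.384 + 0.0827) = 0.683 cm
f = 9.60 cm, so δf/f = 0.683/9.60 = 0.0712.

7.12%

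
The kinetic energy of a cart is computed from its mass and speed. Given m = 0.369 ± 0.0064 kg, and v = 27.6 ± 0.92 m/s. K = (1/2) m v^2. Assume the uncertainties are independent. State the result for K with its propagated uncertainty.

For a monomial K ∝ m, v^2, fractional errors add in quadrature:
  (1·δm/m)² = (1×0.0173)² = 0.000301;  (2·δv/v)² = (2×0.0333)² = 0.00444
δK/K = √(0.00475) = 0.0689
K = 141 J, so δK = 0.0689 × 141 = 9.68 J.

141 ± 9.68 J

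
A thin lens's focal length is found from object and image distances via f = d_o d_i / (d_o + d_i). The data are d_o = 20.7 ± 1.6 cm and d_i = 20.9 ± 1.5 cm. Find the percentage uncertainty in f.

5.28%

∂f/∂d_o = (d_i/(d_o+d_i))² = 0.252;  ∂f/∂d_i = (d_o/(d_o+d_i))² = 0.248
δf = √((∂f/∂d_o · δd_o)² + (∂f/∂d_i · δd_i)²) = √(0.163 + 0.138) = 0.549 cm
f = 10.4 cm, so δf/f = 0.549/10.4 = 0.0528.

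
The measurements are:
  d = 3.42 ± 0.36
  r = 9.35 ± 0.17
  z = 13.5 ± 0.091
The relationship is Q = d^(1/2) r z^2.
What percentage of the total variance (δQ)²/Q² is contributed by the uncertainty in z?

(δQ/Q)² = (½·δd/d)² + (1·δr/r)² + (2·δz/z)²
  d term: (0.5×0.105)² = 0.00277
  r term: (1×0.0182)² = 0.000331
  z term: (2×0.00674)² = 0.000182
Total = 0.00328. Share from z = 0.000182/0.00328 = 0.0554.

5.54%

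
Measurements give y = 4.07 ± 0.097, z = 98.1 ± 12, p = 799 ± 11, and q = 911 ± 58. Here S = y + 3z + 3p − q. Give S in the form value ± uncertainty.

For a sum/difference, combine absolute errors in quadrature:
  (δy)² = 0.00941;  (3·δz)² = 1300;  (3·δp)² = 1090;  (δq)² = 3360
δS = √(5750) = 75.8
S = 1780.

1780 ± 75.8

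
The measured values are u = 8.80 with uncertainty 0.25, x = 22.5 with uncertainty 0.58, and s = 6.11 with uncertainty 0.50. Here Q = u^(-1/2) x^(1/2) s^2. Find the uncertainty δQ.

9.84

Q is a product of powers, so relative uncertainties combine in quadrature:
  (−½·δu/u)² = (-0.5×0.0284)² = 0.000202;  (½·δx/x)² = (0.5×0.0258)² = 0.000166;  (2·δs/s)² = (2×0.0818)² = 0.0268
δQ/Q = √(0.0272) = 0.165
Q = 59.7, so δQ = 0.165 × 59.7 = 9.84.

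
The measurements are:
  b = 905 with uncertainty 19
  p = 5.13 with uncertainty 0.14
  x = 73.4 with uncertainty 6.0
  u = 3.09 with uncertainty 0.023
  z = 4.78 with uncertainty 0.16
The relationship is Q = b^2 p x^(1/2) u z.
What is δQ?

Products/powers → add relative errors in quadrature, weighted by exponent:
  (2·δb/b)² = (2×0.0210)² = 0.00176;  (1·δp/p)² = (1×0.0273)² = 0.000745;  (½·δx/x)² = (0.5×0.0817)² = 0.00167;  (1·δu/u)² = (1×0.00744)² = 5.54e-05;  (1·δz/z)² = (1×0.0335)² = 0.00112
δQ/Q = √(0.00535) = 0.0732
Q = 5.32e+08, so δQ = 0.0732 × 5.32e+08 = 3.89e+07.

3.89e+07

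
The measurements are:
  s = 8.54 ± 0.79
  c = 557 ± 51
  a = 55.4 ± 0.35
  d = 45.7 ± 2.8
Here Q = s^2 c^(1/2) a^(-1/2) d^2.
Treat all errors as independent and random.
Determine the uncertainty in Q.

Since Q is a product/quotient, work with relative uncertainties:
  (2·δs/s)² = (2×0.0925)² = 0.0342;  (½·δc/c)² = (0.5×0.0916)² = 0.00210;  (−½·δa/a)² = (-0.5×0.00632)² = 9.98e-06;  (2·δd/d)² = (2×0.0613)² = 0.0150
δQ/Q = √(0.0514) = 0.227
Q = 4.83e+05, so δQ = 0.227 × 4.83e+05 = 1.09e+05.

1.09e+05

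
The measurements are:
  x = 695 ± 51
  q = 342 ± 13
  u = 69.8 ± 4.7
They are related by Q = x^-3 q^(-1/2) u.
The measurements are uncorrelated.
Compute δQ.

2.6e-09

Q is a product of powers, so relative uncertainties combine in quadrature:
  (-3·δx/x)² = (-3×0.0734)² = 0.0485;  (−½·δq/q)² = (-0.5×0.0380)² = 0.000361;  (1·δu/u)² = (1×0.0673)² = 0.00453
δQ/Q = √(0.0534) = 0.231
Q = 1.12e-08, so δQ = 0.231 × 1.12e-08 = 2.6e-09.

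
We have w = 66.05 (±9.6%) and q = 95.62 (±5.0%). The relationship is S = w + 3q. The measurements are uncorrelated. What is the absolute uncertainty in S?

15.7

Absolute uncertainties add in quadrature for a linear combination:
  (δw)² = 40.2;  (3·δq)² = 206
δS = √(246) = 15.7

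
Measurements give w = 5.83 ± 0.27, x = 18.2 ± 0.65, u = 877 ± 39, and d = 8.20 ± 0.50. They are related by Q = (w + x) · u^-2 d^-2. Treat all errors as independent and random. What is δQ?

7.14e-08

Let h = w + x = 24.0. δh = √(δw² + δx²) = √(0.0729 + 0.423) = 0.704, so δh/h = 0.0293.
Q is then a monomial in h, u, d:
δQ/Q = √((δh/h)² + (-2·δu/u)² + (-2·δd/d)²) = √(0.000858 + 0.00791 + 0.0149) = 0.154
Q = 4.65e-07, so δQ = 0.154 × 4.65e-07 = 7.14e-08.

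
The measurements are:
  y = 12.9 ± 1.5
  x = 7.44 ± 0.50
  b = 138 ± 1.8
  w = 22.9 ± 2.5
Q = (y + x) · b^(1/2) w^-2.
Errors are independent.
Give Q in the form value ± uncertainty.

Let u = y + x = 20.3. δu = √(δy² + δx²) = √(2.25 + 0.250) = 1.58, so δu/u = 0.0777.
Q is then a monomial in u, b, w:
δQ/Q = √((δu/u)² + (½·δb/b)² + (-2·δw/w)²) = √(0.00604 + 4.25e-05 + 0.0477) = 0.232
Q = 0.456, so δQ = 0.232 × 0.456 = 0.106.

0.456 ± 0.106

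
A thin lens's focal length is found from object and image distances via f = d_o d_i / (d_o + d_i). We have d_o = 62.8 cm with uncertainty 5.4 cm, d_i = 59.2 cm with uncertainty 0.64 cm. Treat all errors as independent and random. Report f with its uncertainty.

∂f/∂d_o = (d_i/(d_o+d_i))² = 0.235;  ∂f/∂d_i = (d_o/(d_o+d_i))² = 0.265
δf = √((∂f/∂d_o · δd_o)² + (∂f/∂d_i · δd_i)²) = √(1.62 + 0.0288) = 1.28 cm
f = 30.5 cm.

30.5 ± 1.28 cm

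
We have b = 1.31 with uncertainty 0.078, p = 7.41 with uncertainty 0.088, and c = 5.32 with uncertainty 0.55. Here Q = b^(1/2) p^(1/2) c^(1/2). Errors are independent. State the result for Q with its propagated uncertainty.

7.19 ± 0.431

Relative error in a monomial: (δQ/Q)² = Σ (nᵢ · δxᵢ/xᵢ)².
  (½·δb/b)² = (0.5×0.0595)² = 0.000886;  (½·δp/p)² = (0.5×0.0119)² = 3.53e-05;  (½·δc/c)² = (0.5×0.103)² = 0.00267
δQ/Q = √(0.00359) = 0.0599
Q = 7.19, so δQ = 0.0599 × 7.19 = 0.431.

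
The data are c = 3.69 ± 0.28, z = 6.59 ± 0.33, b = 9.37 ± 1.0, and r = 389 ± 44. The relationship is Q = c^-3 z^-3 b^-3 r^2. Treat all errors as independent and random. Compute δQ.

Products/powers → add relative errors in quadrature, weighted by exponent:
  (-3·δc/c)² = (-3×0.0759)² = 0.0518;  (-3·δz/z)² = (-3×0.0501)² = 0.0226;  (-3·δb/b)² = (-3×0.107)² = 0.103;  (2·δr/r)² = (2×0.113)² = 0.0512
δQ/Q = √(0.228) = 0.478
Q = 0.0128, so δQ = 0.478 × 0.0128 = 0.00611.

0.00611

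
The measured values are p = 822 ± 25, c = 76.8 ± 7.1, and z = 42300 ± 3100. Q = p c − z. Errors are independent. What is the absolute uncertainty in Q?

6880

Let w = p·c = 63100. δw/w = √((1·δp/p)² + (1·δc/c)²) = √(0.000925 + 0.00855) = 0.0973, so δw = 6140.
Q = w − z: δQ = √(δw² + δz²) = √(3.77e+07 + 9.61e+06) = 6880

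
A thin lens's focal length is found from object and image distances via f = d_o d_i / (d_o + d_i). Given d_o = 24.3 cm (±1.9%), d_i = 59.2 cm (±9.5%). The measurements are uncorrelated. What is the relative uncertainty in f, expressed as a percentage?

3.08%

∂f/∂d_o = (d_i/(d_o+d_i))² = 0.503;  ∂f/∂d_i = (d_o/(d_o+d_i))² = 0.0847
δf = √((∂f/∂d_o · δd_o)² + (∂f/∂d_i · δd_i)²) = √(0.0539 + 0.227) = 0.530 cm
f = 17.2 cm, so δf/f = 0.530/17.2 = 0.0308.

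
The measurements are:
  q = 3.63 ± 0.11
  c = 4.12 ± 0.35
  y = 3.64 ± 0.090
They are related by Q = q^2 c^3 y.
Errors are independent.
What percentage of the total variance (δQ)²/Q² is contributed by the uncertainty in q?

5.31%

(δQ/Q)² = (2·δq/q)² + (3·δc/c)² + (1·δy/y)²
  q term: (2×0.0303)² = 0.00367
  c term: (3×0.0850)² = 0.0650
  y term: (1×0.0247)² = 0.000611
Total = 0.0692. Share from q = 0.00367/0.0692 = 0.0531.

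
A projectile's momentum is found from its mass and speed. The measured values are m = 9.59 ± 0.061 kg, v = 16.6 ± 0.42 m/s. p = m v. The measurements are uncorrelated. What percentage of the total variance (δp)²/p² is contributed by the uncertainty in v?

(δp/p)² = (1·δm/m)² + (1·δv/v)²
  m term: (1×0.00636)² = 4.05e-05
  v term: (1×0.0253)² = 0.000640
Total = 0.000681. Share from v = 0.000640/0.000681 = 0.941.

94.1%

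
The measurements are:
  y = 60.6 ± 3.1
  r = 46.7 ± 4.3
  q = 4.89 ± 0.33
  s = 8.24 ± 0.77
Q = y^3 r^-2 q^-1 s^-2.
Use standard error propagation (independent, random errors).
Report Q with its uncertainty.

0.307 ± 0.0957

For a monomial Q ∝ y^3, r^-2, q^-1, s^-2, fractional errors add in quadrature:
  (3·δy/y)² = (3×0.0512)² = 0.0236;  (-2·δr/r)² = (-2×0.0921)² = 0.0339;  (-1·δq/q)² = (-1×0.0675)² = 0.00455;  (-2·δs/s)² = (-2×0.0934)² = 0.0349
δQ/Q = √(0.0969) = 0.311
Q = 0.307, so δQ = 0.311 × 0.307 = 0.0957.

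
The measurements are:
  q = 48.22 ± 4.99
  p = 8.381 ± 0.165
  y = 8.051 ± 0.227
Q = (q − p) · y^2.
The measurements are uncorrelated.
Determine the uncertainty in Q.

355

Let u = q − p = 39.84. δu = √(δq² + δp²) = √(24.9 + 0.0272) = 4.99, so δu/u = 0.125.
Q is then a monomial in u, y:
δQ/Q = √((δu/u)² + (2·δy/y)²) = √(0.0157 + 0.00318) = 0.137
Q = 2582, so δQ = 0.137 × 2582 = 355.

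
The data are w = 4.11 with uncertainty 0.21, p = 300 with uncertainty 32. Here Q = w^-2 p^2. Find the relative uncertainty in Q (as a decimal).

0.237

Relative error in a monomial: (δQ/Q)² = Σ (nᵢ · δxᵢ/xᵢ)².
  (-2·δw/w)² = (-2×0.0511)² = 0.0104;  (2·δp/p)² = (2×0.107)² = 0.0455
δQ/Q = √(0.0560) = 0.237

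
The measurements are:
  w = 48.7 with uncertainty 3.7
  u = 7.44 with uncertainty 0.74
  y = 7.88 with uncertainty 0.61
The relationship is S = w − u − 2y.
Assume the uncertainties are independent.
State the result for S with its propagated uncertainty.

25.5 ± 3.97

For a sum/difference, combine absolute errors in quadrature:
  (δw)² = 13.7;  (δu)² = 0.548;  (2·δy)² = 1.49
δS = √(15.7) = 3.97
S = 25.5.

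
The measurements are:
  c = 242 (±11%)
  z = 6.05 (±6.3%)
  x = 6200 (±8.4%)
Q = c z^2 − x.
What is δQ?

Let p = c·z^2 = 8860. δp/p = √((1·δc/c)² + (2·δz/z)²) = √(0.0121 + 0.0159) = 0.167, so δp = 1480.
Q = p − x: δQ = √(δp² + δx²) = √(2.2e+06 + 2.71e+05) = 1570

1570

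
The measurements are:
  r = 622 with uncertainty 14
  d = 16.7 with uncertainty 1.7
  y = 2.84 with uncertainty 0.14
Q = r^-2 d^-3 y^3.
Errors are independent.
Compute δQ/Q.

0.342

Q is a product of powers, so relative uncertainties combine in quadrature:
  (-2·δr/r)² = (-2×0.0225)² = 0.00203;  (-3·δd/d)² = (-3×0.102)² = 0.0933;  (3·δy/y)² = (3×0.0493)² = 0.0219
δQ/Q = √(0.117) = 0.342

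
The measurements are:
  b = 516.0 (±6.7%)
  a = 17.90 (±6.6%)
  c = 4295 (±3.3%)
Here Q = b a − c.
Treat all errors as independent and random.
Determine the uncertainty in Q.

Let p = b·a = 9236. δp/p = √((1·δb/b)² + (1·δa/a)²) = √(0.00449 + 0.00436) = 0.0940, so δp = 869.
Q = p − c: δQ = √(δp² + δc²) = √(7.55e+05 + 20100) = 880

880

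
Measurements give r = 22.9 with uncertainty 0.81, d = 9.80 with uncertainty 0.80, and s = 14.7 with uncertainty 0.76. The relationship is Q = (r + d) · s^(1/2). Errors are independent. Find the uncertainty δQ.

5.44

Let u = r + d = 32.7. δu = √(δr² + δd²) = √(0.656 + 0.640) = 1.14, so δu/u = 0.0348.
Q is then a monomial in u, s:
δQ/Q = √((δu/u)² + (½·δs/s)²) = √(0.00121 + 0.000668) = 0.0434
Q = 125, so δQ = 0.0434 × 125 = 5.44.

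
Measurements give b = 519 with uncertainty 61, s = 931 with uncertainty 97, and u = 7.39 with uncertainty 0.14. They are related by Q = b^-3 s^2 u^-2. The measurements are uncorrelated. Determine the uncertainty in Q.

4.67e-05

Relative error in a monomial: (δQ/Q)² = Σ (nᵢ · δxᵢ/xᵢ)².
  (-3·δb/b)² = (-3×0.118)² = 0.124;  (2·δs/s)² = (2×0.104)² = 0.0434;  (-2·δu/u)² = (-2×0.0189)² = 0.00144
δQ/Q = √(0.169) = 0.411
Q = 0.000114, so δQ = 0.411 × 0.000114 = 4.67e-05.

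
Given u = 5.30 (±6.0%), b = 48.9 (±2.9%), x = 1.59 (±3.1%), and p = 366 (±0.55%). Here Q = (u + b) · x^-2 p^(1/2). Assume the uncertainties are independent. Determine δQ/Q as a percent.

6.76%

Let w = u + b = 54.2. δw = √(δu² + δb²) = √(0.101 + 2.01) = 1.45, so δw/w = 0.0268.
Q is then a monomial in w, x, p:
δQ/Q = √((δw/w)² + (-2·δx/x)² + (½·δp/p)²) = √(0.000719 + 0.00384 + 7.56e-06) = 0.0676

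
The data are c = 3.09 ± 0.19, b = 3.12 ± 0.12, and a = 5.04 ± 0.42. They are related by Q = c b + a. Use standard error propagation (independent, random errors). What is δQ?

0.816

Let p = c·b = 9.64. δp/p = √((1·δc/c)² + (1·δb/b)²) = √(0.00378 + 0.00148) = 0.0725, so δp = 0.699.
Q = p + a: δQ = √(δp² + δa²) = √(0.489 + 0.176) = 0.816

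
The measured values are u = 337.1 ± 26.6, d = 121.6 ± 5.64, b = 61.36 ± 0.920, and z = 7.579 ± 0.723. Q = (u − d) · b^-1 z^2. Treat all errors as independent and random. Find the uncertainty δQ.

46.2

Let w = u − d = 215.5. δw = √(δu² + δd²) = √(708 + 31.8) = 27.2, so δw/w = 0.126.
Q is then a monomial in w, b, z:
δQ/Q = √((δw/w)² + (-1·δb/b)² + (2·δz/z)²) = √(0.0159 + 0.000225 + 0.0364) = 0.229
Q = 201.7, so δQ = 0.229 × 201.7 = 46.2.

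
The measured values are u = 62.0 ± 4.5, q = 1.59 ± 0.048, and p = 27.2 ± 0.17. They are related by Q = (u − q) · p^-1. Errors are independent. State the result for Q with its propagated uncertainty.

2.22 ± 0.166

Let w = u − q = 60.4. δw = √(δu² + δq²) = √(20.2 + 0.00230) = 4.50, so δw/w = 0.0745.
Q is then a monomial in w, p:
δQ/Q = √((δw/w)² + (-1·δp/p)²) = √(0.00555 + 3.91e-05) = 0.0748
Q = 2.22, so δQ = 0.0748 × 2.22 = 0.166.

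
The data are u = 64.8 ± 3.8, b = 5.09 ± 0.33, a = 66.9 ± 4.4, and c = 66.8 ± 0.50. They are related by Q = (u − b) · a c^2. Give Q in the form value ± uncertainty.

Let w = u − b = 59.7. δw = √(δu² + δb²) = √(14.4 + 0.109) = 3.81, so δw/w = 0.0639.
Q is then a monomial in w, a, c:
δQ/Q = √((δw/w)² + (1·δa/a)² + (2·δc/c)²) = √(0.00408 + 0.00433 + 0.000224) = 0.0929
Q = 1.78e+07, so δQ = 0.0929 × 1.78e+07 = 1.66e+06.

(1.78 ± 0.166) × 10^7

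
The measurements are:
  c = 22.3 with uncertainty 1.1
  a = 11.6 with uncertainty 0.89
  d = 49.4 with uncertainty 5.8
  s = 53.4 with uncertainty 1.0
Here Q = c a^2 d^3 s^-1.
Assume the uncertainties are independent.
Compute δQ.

Since Q is a product/quotient, work with relative uncertainties:
  (1·δc/c)² = (1×0.0493)² = 0.00243;  (2·δa/a)² = (2×0.0767)² = 0.0235;  (3·δd/d)² = (3×0.117)² = 0.124;  (-1·δs/s)² = (-1×0.0187)² = 0.000351
δQ/Q = √(0.150) = 0.388
Q = 6.77e+06, so δQ = 0.388 × 6.77e+06 = 2.63e+06.

2.63e+06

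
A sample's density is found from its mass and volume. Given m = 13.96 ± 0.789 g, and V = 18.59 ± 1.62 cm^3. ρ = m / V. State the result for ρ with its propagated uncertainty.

For a monomial ρ ∝ m, V^-1, fractional errors add in quadrature:
  (1·δm/m)² = (1×0.0565)² = 0.00319;  (-1·δV/V)² = (-1×0.0871)² = 0.00759
δρ/ρ = √(0.0108) = 0.104
ρ = 0.7509 g/cm^3, so δρ = 0.104 × 0.7509 = 0.0780 g/cm^3.

0.7509 ± 0.0780 g/cm^3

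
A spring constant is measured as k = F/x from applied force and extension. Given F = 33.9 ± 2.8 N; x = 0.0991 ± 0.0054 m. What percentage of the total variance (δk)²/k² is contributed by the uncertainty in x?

(δk/k)² = (1·δF/F)² + (-1·δx/x)²
  F term: (1×0.0826)² = 0.00682
  x term: (-1×0.0545)² = 0.00297
Total = 0.00979. Share from x = 0.00297/0.00979 = 0.303.

30.3%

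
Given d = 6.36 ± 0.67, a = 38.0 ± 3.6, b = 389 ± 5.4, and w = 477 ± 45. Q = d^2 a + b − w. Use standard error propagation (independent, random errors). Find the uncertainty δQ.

358

Let p = d^2·a = 1540. δp/p = √((2·δd/d)² + (1·δa/a)²) = √(0.0444 + 0.00898) = 0.231, so δp = 355.
Q = p + b − w: δQ = √(δp² + δb² + δw²) = √(1.26e+05 + 29.2 + 2020) = 358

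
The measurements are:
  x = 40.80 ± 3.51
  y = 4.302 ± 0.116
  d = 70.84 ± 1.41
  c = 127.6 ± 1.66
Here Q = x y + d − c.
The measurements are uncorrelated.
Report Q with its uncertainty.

118.8 ± 16.0

Let p = x·y = 175.5. δp/p = √((1·δx/x)² + (1·δy/y)²) = √(0.00740 + 0.000727) = 0.0902, so δp = 15.8.
Q = p + d − c: δQ = √(δp² + δd² + δc²) = √(250 + 1.99 + 2.76) = 16.0
Q = 118.8.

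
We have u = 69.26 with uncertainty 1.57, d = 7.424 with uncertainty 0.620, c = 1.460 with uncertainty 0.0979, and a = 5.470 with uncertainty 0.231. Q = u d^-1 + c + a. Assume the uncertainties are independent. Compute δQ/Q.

Let p = u·d^-1 = 9.329. δp/p = √((1·δu/u)² + (-1·δd/d)²) = √(0.000514 + 0.00697) = 0.0865, so δp = 0.807.
Q = p + c + a: δQ = √(δp² + δc² + δa²) = √(0.652 + 0.00958 + 0.0534) = 0.845
Q = 16.26, so δQ/Q = 0.845/16.26 = 0.0520.

0.0520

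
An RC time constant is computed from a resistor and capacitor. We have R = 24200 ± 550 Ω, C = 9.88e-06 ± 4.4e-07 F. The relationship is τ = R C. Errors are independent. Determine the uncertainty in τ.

0.0120 s

For a monomial τ ∝ R, C, fractional errors add in quadrature:
  (1·δR/R)² = (1×0.0227)² = 0.000517;  (1·δC/C)² = (1×0.0445)² = 0.00198
δτ/τ = √(0.00250) = 0.0500
τ = 0.239 s, so δτ = 0.0500 × 0.239 = 0.0120 s.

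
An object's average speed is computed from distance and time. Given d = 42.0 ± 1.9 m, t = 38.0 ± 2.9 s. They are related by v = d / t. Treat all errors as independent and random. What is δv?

0.0981 m/s

Since v is a product/quotient, work with relative uncertainties:
  (1·δd/d)² = (1×0.0452)² = 0.00205;  (-1·δt/t)² = (-1×0.0763)² = 0.00582
δv/v = √(0.00787) = 0.0887
v = 1.11 m/s, so δv = 0.0887 × 1.11 = 0.0981 m/s.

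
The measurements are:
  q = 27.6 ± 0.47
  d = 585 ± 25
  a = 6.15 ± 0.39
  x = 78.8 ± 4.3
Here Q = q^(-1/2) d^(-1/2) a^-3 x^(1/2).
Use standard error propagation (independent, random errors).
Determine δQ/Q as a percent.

19.4%

Q is a product of powers, so relative uncertainties combine in quadrature:
  (−½·δq/q)² = (-0.5×0.0170)² = 7.25e-05;  (−½·δd/d)² = (-0.5×0.0427)² = 0.000457;  (-3·δa/a)² = (-3×0.0634)² = 0.0362;  (½·δx/x)² = (0.5×0.0546)² = 0.000744
δQ/Q = √(0.0375) = 0.194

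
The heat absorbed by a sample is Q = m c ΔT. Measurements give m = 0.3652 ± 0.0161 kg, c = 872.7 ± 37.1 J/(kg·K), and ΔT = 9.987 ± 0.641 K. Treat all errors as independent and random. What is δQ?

For a monomial Q ∝ m, c, ΔT, fractional errors add in quadrature:
  (1·δm/m)² = (1×0.0441)² = 0.00194;  (1·δc/c)² = (1×0.0425)² = 0.00181;  (1·δΔT/ΔT)² = (1×0.0642)² = 0.00412
δQ/Q = √(0.00787) = 0.0887
Q = 3183 J, so δQ = 0.0887 × 3183 = 282 J.

282 J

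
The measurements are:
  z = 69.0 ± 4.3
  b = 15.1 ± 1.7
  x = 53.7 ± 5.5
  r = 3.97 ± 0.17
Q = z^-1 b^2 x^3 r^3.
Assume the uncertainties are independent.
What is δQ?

1.3e+07

Each factor contributes (exponent × relative error)² to (δQ/Q)²:
  (-1·δz/z)² = (-1×0.0623)² = 0.00388;  (2·δb/b)² = (2×0.113)² = 0.0507;  (3·δx/x)² = (3×0.102)² = 0.0944;  (3·δr/r)² = (3×0.0428)² = 0.0165
δQ/Q = √(0.165) = 0.407
Q = 3.2e+07, so δQ = 0.407 × 3.2e+07 = 1.3e+07.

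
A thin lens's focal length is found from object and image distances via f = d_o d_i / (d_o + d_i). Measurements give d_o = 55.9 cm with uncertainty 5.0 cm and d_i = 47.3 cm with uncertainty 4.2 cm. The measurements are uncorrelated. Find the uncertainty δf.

1.62 cm

∂f/∂d_o = (d_i/(d_o+d_i))² = 0.210;  ∂f/∂d_i = (d_o/(d_o+d_i))² = 0.293
δf = √((∂f/∂d_o · δd_o)² + (∂f/∂d_i · δd_i)²) = √(1.10 + 1.52) = 1.62 cm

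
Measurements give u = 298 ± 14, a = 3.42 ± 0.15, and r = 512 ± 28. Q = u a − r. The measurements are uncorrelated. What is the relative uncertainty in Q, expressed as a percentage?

14.0%

Let p = u·a = 1020. δp/p = √((1·δu/u)² + (1·δa/a)²) = √(0.00221 + 0.00192) = 0.0643, so δp = 65.5.
Q = p − r: δQ = √(δp² + δr²) = √(4290 + 784) = 71.2
Q = 507, so δQ/Q = 71.2/507 = 0.140.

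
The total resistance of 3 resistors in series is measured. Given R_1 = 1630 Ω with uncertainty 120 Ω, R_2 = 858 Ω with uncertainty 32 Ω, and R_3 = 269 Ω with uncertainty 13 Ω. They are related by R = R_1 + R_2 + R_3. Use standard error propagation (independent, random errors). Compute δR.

125 Ω

For a sum/difference, combine absolute errors in quadrature:
  (δR_1)² = 14400;  (δR_2)² = 1020;  (δR_3)² = 169
δR = √(15600) = 125 Ω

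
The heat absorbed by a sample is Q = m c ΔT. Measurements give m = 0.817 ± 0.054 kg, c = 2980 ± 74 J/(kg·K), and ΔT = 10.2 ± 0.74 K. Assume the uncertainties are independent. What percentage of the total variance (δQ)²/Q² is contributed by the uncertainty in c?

(δQ/Q)² = (1·δm/m)² + (1·δc/c)² + (1·δΔT/ΔT)²
  m term: (1×0.0661)² = 0.00437
  c term: (1×0.0248)² = 0.000617
  ΔT term: (1×0.0725)² = 0.00526
Total = 0.0102. Share from c = 0.000617/0.0102 = 0.0602.

6.02%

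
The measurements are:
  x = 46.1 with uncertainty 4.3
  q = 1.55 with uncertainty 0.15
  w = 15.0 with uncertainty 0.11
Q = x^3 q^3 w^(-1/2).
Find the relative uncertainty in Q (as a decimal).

0.403

For a monomial Q ∝ x^3, q^3, w^(-1/2), fractional errors add in quadrature:
  (3·δx/x)² = (3×0.0933)² = 0.0783;  (3·δq/q)² = (3×0.0968)² = 0.0843;  (−½·δw/w)² = (-0.5×0.00733)² = 1.34e-05
δQ/Q = √(0.163) = 0.403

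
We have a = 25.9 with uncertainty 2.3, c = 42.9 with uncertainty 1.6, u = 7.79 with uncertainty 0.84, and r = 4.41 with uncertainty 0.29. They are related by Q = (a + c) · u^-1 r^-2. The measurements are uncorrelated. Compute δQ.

0.0794

Let w = a + c = 68.8. δw = √(δa² + δc²) = √(5.29 + 2.56) = 2.80, so δw/w = 0.0407.
Q is then a monomial in w, u, r:
δQ/Q = √((δw/w)² + (-1·δu/u)² + (-2·δr/r)²) = √(0.00166 + 0.0116 + 0.0173) = 0.175
Q = 0.454, so δQ = 0.175 × 0.454 = 0.0794.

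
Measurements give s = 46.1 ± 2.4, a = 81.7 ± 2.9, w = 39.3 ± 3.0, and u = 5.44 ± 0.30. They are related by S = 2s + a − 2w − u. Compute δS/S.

Absolute uncertainties add in quadrature for a linear combination:
  (2·δs)² = 23.0;  (δa)² = 8.41;  (2·δw)² = 36.0;  (δu)² = 0.0900
δS = √(67.5) = 8.22
S = 89.9, so δS/S = 8.22/89.9 = 0.0915.

0.0915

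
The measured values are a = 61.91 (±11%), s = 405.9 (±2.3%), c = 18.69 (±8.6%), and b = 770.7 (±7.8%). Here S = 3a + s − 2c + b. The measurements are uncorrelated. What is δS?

Absolute uncertainties add in quadrature for a linear combination:
  (3·δa)² = 417;  (δs)² = 87.2;  (2·δc)² = 10.3;  (δb)² = 3610
δS = √(4130) = 64.3

64.3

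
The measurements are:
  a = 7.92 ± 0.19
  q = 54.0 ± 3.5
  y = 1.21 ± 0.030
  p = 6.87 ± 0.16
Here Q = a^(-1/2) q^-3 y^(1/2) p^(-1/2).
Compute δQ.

For a monomial Q ∝ a^(-1/2), q^-3, y^(1/2), p^(-1/2), fractional errors add in quadrature:
  (−½·δa/a)² = (-0.5×0.0240)² = 0.000144;  (-3·δq/q)² = (-3×0.0648)² = 0.0378;  (½·δy/y)² = (0.5×0.0248)² = 0.000154;  (−½·δp/p)² = (-0.5×0.0233)² = 0.000136
δQ/Q = √(0.0382) = 0.196
Q = 9.47e-07, so δQ = 0.196 × 9.47e-07 = 1.85e-07.

1.85e-07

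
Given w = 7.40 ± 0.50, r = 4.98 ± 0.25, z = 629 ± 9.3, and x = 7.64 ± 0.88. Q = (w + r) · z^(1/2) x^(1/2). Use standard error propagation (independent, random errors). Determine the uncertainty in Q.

Let u = w + r = 12.4. δu = √(δw² + δr²) = √(0.250 + 0.0625) = 0.559, so δu/u = 0.0452.
Q is then a monomial in u, z, x:
δQ/Q = √((δu/u)² + (½·δz/z)² + (½·δx/x)²) = √(0.00204 + 5.47e-05 + 0.00332) = 0.0736
Q = 858, so δQ = 0.0736 × 858 = 63.1.

63.1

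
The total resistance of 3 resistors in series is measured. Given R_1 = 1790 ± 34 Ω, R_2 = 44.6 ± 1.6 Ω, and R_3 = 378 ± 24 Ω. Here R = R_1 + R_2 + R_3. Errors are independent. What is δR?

41.6 Ω

R is a linear combination, so absolute uncertainties add in quadrature:
  (δR_1)² = 1160;  (δR_2)² = 2.56;  (δR_3)² = 576
δR = √(1730) = 41.6 Ω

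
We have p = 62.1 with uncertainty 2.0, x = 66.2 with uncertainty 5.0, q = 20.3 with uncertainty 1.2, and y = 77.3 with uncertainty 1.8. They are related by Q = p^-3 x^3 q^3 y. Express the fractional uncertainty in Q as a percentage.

Products/powers → add relative errors in quadrature, weighted by exponent:
  (-3·δp/p)² = (-3×0.0322)² = 0.00934;  (3·δx/x)² = (3×0.0755)² = 0.0513;  (3·δq/q)² = (3×0.0591)² = 0.0314;  (1·δy/y)² = (1×0.0233)² = 0.000542
δQ/Q = √(0.0927) = 0.304

30.4%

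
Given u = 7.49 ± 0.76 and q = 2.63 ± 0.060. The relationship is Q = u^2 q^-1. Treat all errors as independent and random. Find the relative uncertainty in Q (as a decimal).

Relative error in a monomial: (δQ/Q)² = Σ (nᵢ · δxᵢ/xᵢ)².
  (2·δu/u)² = (2×0.101)² = 0.0412;  (-1·δq/q)² = (-1×0.0228)² = 0.000520
δQ/Q = √(0.0417) = 0.204

0.204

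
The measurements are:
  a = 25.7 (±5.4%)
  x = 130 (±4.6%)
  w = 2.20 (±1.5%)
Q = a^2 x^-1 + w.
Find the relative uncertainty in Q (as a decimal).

0.0820

Let p = a^2·x^-1 = 5.08. δp/p = √((2·δa/a)² + (-1·δx/x)²) = √(0.0117 + 0.00212) = 0.117, so δp = 0.596.
Q = p + w: δQ = √(δp² + δw²) = √(0.356 + 0.00109) = 0.597
Q = 7.28, so δQ/Q = 0.597/7.28 = 0.0820.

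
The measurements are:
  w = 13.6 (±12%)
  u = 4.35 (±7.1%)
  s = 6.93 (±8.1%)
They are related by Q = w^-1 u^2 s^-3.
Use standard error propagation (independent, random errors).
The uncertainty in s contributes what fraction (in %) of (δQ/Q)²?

(δQ/Q)² = (-1·δw/w)² + (2·δu/u)² + (-3·δs/s)²
  w term: (-1×0.120)² = 0.0144
  u term: (2×0.0710)² = 0.0202
  s term: (-3×0.0810)² = 0.0590
Total = 0.0936. Share from s = 0.0590/0.0936 = 0.631.

63.1%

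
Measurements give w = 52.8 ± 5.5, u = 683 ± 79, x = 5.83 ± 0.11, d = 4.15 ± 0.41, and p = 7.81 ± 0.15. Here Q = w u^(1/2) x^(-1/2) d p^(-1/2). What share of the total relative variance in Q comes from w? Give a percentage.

45.0%

(δQ/Q)² = (1·δw/w)² + (½·δu/u)² + (−½·δx/x)² + (1·δd/d)² + (−½·δp/p)²
  w term: (1×0.104)² = 0.0109
  u term: (0.5×0.116)² = 0.00334
  x term: (-0.5×0.0189)² = 8.9e-05
  d term: (1×0.0988)² = 0.00976
  p term: (-0.5×0.0192)² = 9.22e-05
Total = 0.0241. Share from w = 0.0109/0.0241 = 0.450.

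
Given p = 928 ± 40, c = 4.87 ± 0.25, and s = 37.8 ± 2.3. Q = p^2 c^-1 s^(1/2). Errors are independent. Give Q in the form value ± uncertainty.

Products/powers → add relative errors in quadrature, weighted by exponent:
  (2·δp/p)² = (2×0.0431)² = 0.00743;  (-1·δc/c)² = (-1×0.0513)² = 0.00264;  (½·δs/s)² = (0.5×0.0608)² = 0.000926
δQ/Q = √(0.0110) = 0.105
Q = 1.09e+06, so δQ = 0.105 × 1.09e+06 = 1.14e+05.

(1.09 ± 0.114) × 10^6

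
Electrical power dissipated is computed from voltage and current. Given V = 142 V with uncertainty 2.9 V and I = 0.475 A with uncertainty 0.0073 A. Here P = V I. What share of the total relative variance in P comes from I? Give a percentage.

36.2%

(δP/P)² = (1·δV/V)² + (1·δI/I)²
  V term: (1×0.0204)² = 0.000417
  I term: (1×0.0154)² = 0.000236
Total = 0.000653. Share from I = 0.000236/0.000653 = 0.362.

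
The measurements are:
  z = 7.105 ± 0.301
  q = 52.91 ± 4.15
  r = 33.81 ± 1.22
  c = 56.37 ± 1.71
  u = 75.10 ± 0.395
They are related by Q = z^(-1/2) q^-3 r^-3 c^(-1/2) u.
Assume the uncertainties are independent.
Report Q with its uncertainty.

(6.555 ± 1.71) × 10^-10

Products/powers → add relative errors in quadrature, weighted by exponent:
  (−½·δz/z)² = (-0.5×0.0424)² = 0.000449;  (-3·δq/q)² = (-3×0.0784)² = 0.0554;  (-3·δr/r)² = (-3×0.0361)² = 0.0117;  (−½·δc/c)² = (-0.5×0.0303)² = 0.000230;  (1·δu/u)² = (1×0.00526)² = 2.77e-05
δQ/Q = √(0.0678) = 0.260
Q = 6.555e-10, so δQ = 0.260 × 6.555e-10 = 1.71e-10.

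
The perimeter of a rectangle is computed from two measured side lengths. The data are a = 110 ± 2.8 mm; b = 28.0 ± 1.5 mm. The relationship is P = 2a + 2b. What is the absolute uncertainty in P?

6.35 mm

Sums and differences: (δP)² = Σ (cᵢ δxᵢ)².
  (2·δa)² = 31.4;  (2·δb)² = 9.00
δP = √(40.4) = 6.35 mm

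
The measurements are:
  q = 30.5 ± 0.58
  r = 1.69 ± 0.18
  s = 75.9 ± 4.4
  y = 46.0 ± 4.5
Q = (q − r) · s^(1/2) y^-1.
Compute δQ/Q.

0.104

Let u = q − r = 28.8. δu = √(δq² + δr²) = √(0.336 + 0.0324) = 0.607, so δu/u = 0.0211.
Q is then a monomial in u, s, y:
δQ/Q = √((δu/u)² + (½·δs/s)² + (-1·δy/y)²) = √(0.000444 + 0.000840 + 0.00957) = 0.104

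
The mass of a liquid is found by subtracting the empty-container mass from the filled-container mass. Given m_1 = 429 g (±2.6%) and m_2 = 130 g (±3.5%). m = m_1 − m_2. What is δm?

12.0 g

Absolute uncertainties add in quadrature for a linear combination:
  (δm_1)² = 124;  (δm_2)² = 20.7
δm = √(145) = 12.0 g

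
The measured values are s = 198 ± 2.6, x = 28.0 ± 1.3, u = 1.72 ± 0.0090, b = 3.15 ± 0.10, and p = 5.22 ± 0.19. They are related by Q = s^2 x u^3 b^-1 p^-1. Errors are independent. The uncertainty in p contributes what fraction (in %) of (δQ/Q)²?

24.4%

(δQ/Q)² = (2·δs/s)² + (1·δx/x)² + (3·δu/u)² + (-1·δb/b)² + (-1·δp/p)²
  s term: (2×0.0131)² = 0.000690
  x term: (1×0.0464)² = 0.00216
  u term: (3×0.00523)² = 0.000246
  b term: (-1×0.0317)² = 0.00101
  p term: (-1×0.0364)² = 0.00132
Total = 0.00542. Share from p = 0.00132/0.00542 = 0.244.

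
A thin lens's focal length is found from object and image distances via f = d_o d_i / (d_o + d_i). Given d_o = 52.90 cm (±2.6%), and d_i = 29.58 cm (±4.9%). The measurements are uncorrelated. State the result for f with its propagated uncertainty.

∂f/∂d_o = (d_i/(d_o+d_i))² = 0.129;  ∂f/∂d_i = (d_o/(d_o+d_i))² = 0.411
δf = √((∂f/∂d_o · δd_o)² + (∂f/∂d_i · δd_i)²) = √(0.0313 + 0.355) = 0.622 cm
f = 18.97 cm.

18.97 ± 0.622 cm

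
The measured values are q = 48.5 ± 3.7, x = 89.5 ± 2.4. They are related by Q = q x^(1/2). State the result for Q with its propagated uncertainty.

Each factor contributes (exponent × relative error)² to (δQ/Q)²:
  (1·δq/q)² = (1×0.0763)² = 0.00582;  (½·δx/x)² = (0.5×0.0268)² = 0.000180
δQ/Q = √(0.00600) = 0.0775
Q = 459, so δQ = 0.0775 × 459 = 35.5.

459 ± 35.5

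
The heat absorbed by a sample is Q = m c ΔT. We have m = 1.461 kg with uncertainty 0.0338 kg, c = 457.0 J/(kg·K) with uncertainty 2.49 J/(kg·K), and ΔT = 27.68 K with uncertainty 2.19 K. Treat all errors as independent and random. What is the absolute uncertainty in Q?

1530 J

Each factor contributes (exponent × relative error)² to (δQ/Q)²:
  (1·δm/m)² = (1×0.0231)² = 0.000535;  (1·δc/c)² = (1×0.00545)² = 2.97e-05;  (1·δΔT/ΔT)² = (1×0.0791)² = 0.00626
δQ/Q = √(0.00682) = 0.0826
Q = 18480 J, so δQ = 0.0826 × 18480 = 1530 J.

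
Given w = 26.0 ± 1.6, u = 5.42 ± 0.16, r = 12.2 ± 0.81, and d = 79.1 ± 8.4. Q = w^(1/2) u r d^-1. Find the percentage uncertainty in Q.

Q is a product of powers, so relative uncertainties combine in quadrature:
  (½·δw/w)² = (0.5×0.0615)² = 0.000947;  (1·δu/u)² = (1×0.0295)² = 0.000871;  (1·δr/r)² = (1×0.0664)² = 0.00441;  (-1·δd/d)² = (-1×0.106)² = 0.0113
δQ/Q = √(0.0175) = 0.132

13.2%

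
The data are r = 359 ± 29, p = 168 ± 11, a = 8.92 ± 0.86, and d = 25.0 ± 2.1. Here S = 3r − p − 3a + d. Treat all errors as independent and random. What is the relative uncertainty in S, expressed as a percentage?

S is a linear combination, so absolute uncertainties add in quadrature:
  (3·δr)² = 7570;  (δp)² = 121;  (3·δa)² = 6.66;  (δd)² = 4.41
δS = √(7700) = 87.8
S = 907, so δS/S = 87.8/907 = 0.0967.

9.67%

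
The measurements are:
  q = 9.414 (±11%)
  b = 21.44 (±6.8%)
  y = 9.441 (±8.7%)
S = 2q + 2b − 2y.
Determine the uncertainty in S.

For a sum/difference, combine absolute errors in quadrature:
  (2·δq)² = 4.29;  (2·δb)² = 8.50;  (2·δy)² = 2.70
δS = √(15.5) = 3.94

3.94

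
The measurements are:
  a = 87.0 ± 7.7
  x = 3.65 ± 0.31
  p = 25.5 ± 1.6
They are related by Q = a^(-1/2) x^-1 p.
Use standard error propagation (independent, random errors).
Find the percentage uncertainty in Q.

Relative error in a monomial: (δQ/Q)² = Σ (nᵢ · δxᵢ/xᵢ)².
  (−½·δa/a)² = (-0.5×0.0885)² = 0.00196;  (-1·δx/x)² = (-1×0.0849)² = 0.00721;  (1·δp/p)² = (1×0.0627)² = 0.00394
δQ/Q = √(0.0131) = 0.114

11.4%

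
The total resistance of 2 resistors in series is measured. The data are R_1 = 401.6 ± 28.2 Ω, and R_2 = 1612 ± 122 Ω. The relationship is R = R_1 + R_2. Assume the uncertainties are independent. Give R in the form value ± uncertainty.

2014 ± 125 Ω

For a sum/difference, combine absolute errors in quadrature:
  (δR_1)² = 795;  (δR_2)² = 14900
δR = √(15700) = 125 Ω
R = 2014 Ω.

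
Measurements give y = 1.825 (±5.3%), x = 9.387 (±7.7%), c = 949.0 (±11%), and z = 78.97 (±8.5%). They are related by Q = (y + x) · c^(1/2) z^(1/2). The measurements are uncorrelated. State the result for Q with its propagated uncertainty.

Let u = y + x = 11.21. δu = √(δy² + δx²) = √(0.00936 + 0.522) = 0.729, so δu/u = 0.0650.
Q is then a monomial in u, c, z:
δQ/Q = √((δu/u)² + (½·δc/c)² + (½·δz/z)²) = √(0.00423 + 0.00302 + 0.00181) = 0.0952
Q = 3069, so δQ = 0.0952 × 3069 = 292.

3069 ± 292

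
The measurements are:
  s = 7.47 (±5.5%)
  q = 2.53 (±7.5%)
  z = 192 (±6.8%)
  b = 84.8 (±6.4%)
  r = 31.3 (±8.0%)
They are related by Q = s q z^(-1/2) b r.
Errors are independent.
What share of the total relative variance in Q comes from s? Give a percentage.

(δQ/Q)² = (1·δs/s)² + (1·δq/q)² + (−½·δz/z)² + (1·δb/b)² + (1·δr/r)²
  s term: (1×0.0550)² = 0.00302
  q term: (1×0.0750)² = 0.00562
  z term: (-0.5×0.0680)² = 0.00116
  b term: (1×0.0640)² = 0.00410
  r term: (1×0.0800)² = 0.00640
Total = 0.0203. Share from s = 0.00302/0.0203 = 0.149.

14.9%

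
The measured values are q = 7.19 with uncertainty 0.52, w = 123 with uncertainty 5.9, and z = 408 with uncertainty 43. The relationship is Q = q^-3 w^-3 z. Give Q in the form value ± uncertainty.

Q is a product of powers, so relative uncertainties combine in quadrature:
  (-3·δq/q)² = (-3×0.0723)² = 0.0471;  (-3·δw/w)² = (-3×0.0480)² = 0.0207;  (1·δz/z)² = (1×0.105)² = 0.0111
δQ/Q = √(0.0789) = 0.281
Q = 5.9e-07, so δQ = 0.281 × 5.9e-07 = 1.66e-07.

(5.90 ± 1.66) × 10^-7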